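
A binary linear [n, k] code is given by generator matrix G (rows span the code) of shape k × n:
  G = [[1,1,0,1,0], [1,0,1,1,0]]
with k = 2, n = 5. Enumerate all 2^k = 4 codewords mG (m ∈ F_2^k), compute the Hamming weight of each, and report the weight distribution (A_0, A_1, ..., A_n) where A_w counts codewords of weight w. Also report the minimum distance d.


Weight distribution: A_0 = 1, A_2 = 1, A_3 = 2. Minimum distance d = 2.

Enumerate all 2^2 = 4 messages m ∈ F_2^2.
For each, compute codeword c = mG in F_2^5, then tally its weight.
  m = 00 → c = 00000, weight = 0.
  m = 10 → c = 11010, weight = 3.
  m = 01 → c = 10110, weight = 3.
  m = 11 → c = 01100, weight = 2.
Tally weights:
  weight 0: 1 codewords.
  weight 2: 1 codewords.
  weight 3: 2 codewords.
Minimum distance d = smallest w > 0 with A_w > 0 = 2.
Sanity: Σ A_w = 4 = 2^2 = 4 ✓.


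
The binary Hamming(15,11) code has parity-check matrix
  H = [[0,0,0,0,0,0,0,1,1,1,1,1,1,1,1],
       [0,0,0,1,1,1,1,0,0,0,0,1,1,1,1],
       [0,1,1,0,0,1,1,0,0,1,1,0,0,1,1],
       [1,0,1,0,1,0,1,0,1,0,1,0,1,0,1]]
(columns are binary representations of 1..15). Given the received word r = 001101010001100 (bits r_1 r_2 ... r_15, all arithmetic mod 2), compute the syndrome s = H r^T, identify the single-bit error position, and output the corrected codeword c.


s = (1, 0, 0, 0)^T, error position = 8, corrected codeword c = 001101000001100

Compute s = H r^T mod 2 one row at a time:
  s_1 = 1 + 0 + 0 + 0 + 1 + 1 + 0 + 0 = 3 ≡ 1 (mod 2).
  s_2 = 1 + 0 + 1 + 0 + 1 + 1 + 0 + 0 = 4 ≡ 0 (mod 2).
  s_3 = 0 + 1 + 1 + 0 + 0 + 0 + 0 + 0 = 2 ≡ 0 (mod 2).
  s_4 = 0 + 1 + 0 + 0 + 0 + 0 + 1 + 0 = 2 ≡ 0 (mod 2).
s = (1, 0, 0, 0)^T — this equals column 8 of H (binary 1000), so error is at position 8.
Correct: flip bit 8 of r = 001101010001100 to get c = 001101000001100.


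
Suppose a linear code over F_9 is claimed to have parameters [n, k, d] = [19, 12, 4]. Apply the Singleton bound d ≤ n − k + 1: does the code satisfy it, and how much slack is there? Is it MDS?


Singleton RHS = n − k + 1 = 8, slack = 4, bound satisfied, not MDS.

Singleton bound: d ≤ n − k + 1.
Here n = 19, k = 12, so n − k + 1 = 8.
Given d = 4, check d ≤ 8: YES.
Slack = (n − k + 1) − d = 4.
The code is NOT MDS (slack = 4 > 0).
Description: the claimed parameters are [19, 12, 4]_9; such a code would be non-MDS.


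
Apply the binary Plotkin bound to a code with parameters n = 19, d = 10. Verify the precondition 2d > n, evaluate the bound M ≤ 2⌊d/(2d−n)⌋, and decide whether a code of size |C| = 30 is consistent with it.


Plotkin bound M ≤ 20; given |C| = 30 > bound (violated).

Check applicability: 2d = 20, n = 19.
2d − n = 1 > 0, so Plotkin applies.
Compute d/(2d−n) = 10/1 ≈ 10.0000.
⌊d/(2d−n)⌋ = 10.
Plotkin bound: M ≤ 2·10 = 20.
Given |C| = 30, check: VIOLATED.
This |C| is above the Plotkin bound, so no binary code with n = 19, d = 10 and 30 codewords exists.


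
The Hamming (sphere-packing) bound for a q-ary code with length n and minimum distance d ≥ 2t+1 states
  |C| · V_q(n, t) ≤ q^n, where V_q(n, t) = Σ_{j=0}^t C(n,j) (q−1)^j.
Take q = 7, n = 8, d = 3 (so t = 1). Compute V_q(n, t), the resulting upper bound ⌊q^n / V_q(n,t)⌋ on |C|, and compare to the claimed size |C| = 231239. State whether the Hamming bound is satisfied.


V_q(n, t) = 49, q^n = 5764801, Hamming bound = 117649, |C| = 231239 > bound (violated).

Step 1: Compute V_q(n, t) = Σ_{j=0}^1 C(n, j) (q−1)^j.
  j = 0: C(8,0)·(6)^0 = 1·1 = 1.
  j = 1: C(8,1)·(6)^1 = 8·6 = 48.
  V_q(n, t) = 1 + 48 = 49.
Step 2: q^n = 7^8 = 5764801.
Step 3: Hamming bound ⌊q^n / V_q(n,t)⌋ = ⌊5764801/49⌋ = 117649.
Step 4: Compare |C| = 231239 to 117649: violated.
The claimed |C| lies above the Hamming bound, so no 7-ary code of length 8 with d ≥ 3 can have 231239 codewords.


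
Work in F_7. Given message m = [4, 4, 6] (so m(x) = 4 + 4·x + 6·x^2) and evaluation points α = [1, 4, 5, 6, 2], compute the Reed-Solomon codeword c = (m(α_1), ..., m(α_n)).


c = [0, 4, 6, 6, 1]

Message polynomial: m(x) = 4 + 4·x + 6·x^2 (mod 7).
For each evaluation point α_i, compute m(α_i) mod 7:
  α_1 = 1: Horner steps 6 → 3 → 0, so m(1) = 0.
  α_2 = 4: Horner steps 6 → 0 → 4, so m(4) = 4.
  α_3 = 5: Horner steps 6 → 6 → 6, so m(5) = 6.
  α_4 = 6: Horner steps 6 → 5 → 6, so m(6) = 6.
  α_5 = 2: Horner steps 6 → 2 → 1, so m(2) = 1.
Codeword c = [0, 4, 6, 6, 1] ∈ F_7^5.


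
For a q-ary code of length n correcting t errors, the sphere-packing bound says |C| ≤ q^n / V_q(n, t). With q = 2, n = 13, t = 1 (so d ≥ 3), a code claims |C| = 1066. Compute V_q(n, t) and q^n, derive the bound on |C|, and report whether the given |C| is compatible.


V_q(n, t) = 14, q^n = 8192, Hamming bound = 585, |C| = 1066 > bound (violated).

Step 1: Compute V_q(n, t) = Σ_{j=0}^1 C(n, j) (q−1)^j.
  j = 0: C(13,0)·(1)^0 = 1·1 = 1.
  j = 1: C(13,1)·(1)^1 = 13·1 = 13.
  V_q(n, t) = 1 + 13 = 14.
Step 2: q^n = 2^13 = 8192.
Step 3: Hamming bound ⌊q^n / V_q(n,t)⌋ = ⌊8192/14⌋ = 585.
Step 4: Compare |C| = 1066 to 585: violated.
The claimed |C| lies above the Hamming bound, so no 2-ary code of length 13 with d ≥ 3 can have 1066 codewords.


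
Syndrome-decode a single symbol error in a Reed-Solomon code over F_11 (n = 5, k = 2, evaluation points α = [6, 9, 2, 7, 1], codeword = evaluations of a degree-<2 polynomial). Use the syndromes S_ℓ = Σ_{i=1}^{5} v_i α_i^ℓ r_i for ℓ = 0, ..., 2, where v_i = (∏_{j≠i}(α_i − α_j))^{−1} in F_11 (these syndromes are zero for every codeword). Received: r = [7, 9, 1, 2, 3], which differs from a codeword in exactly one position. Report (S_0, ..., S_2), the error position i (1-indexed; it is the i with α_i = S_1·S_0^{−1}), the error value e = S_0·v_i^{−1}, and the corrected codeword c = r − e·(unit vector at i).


S = (5, 8, 4), error at position 1, error magnitude e = 3, c = [4, 9, 1, 2, 3].

Step 1: column multipliers v_i = (∏_{j≠i}(α_i − α_j))^{−1} mod 11.
  i = 1 (α = 6): (6−9)(6−2)(6−7)(6−1) = (−3)·4·(−1)·5 = 60 ≡ 5, so v_1 = 5^{−1} = 9 (mod 11).
  i = 2 (α = 9): (9−6)(9−2)(9−7)(9−1) = 3·7·2·8 = 336 ≡ 6, so v_2 = 6^{−1} = 2 (mod 11).
  i = 3 (α = 2): (2−6)(2−9)(2−7)(2−1) = (−4)·(−7)·(−5)·1 = −140 ≡ 3, so v_3 = 3^{−1} = 4 (mod 11).
  i = 4 (α = 7): (7−6)(7−9)(7−2)(7−1) = 1·(−2)·5·6 = −60 ≡ 6, so v_4 = 6^{−1} = 2 (mod 11).
  i = 5 (α = 1): (1−6)(1−9)(1−2)(1−7) = (−5)·(−8)·(−1)·(−6) = 240 ≡ 9, so v_5 = 9^{−1} = 5 (mod 11).
  v = [9, 2, 4, 2, 5].
Step 2: syndromes of r = [7, 9, 1, 2, 3] (all sums mod 11).
  S_0 = Σ v_i r_i = 9·7 + 2·9 + 4·1 + 2·2 + 5·3 = 104 ≡ 5.
  S_1 = Σ v_i α_i r_i = 9·6·7 + 2·9·9 + 4·2·1 + 2·7·2 + 5·1·3 = 591 ≡ 8.
  α_i^2 mod 11 = [3, 4, 4, 5, 1].
  S_2 = Σ v_i α_i^2 r_i = 9·3·7 + 2·4·9 + 4·4·1 + 2·5·2 + 5·1·3 = 312 ≡ 4.
  S = (5, 8, 4) ≠ 0, so r is not a codeword (an error is present).
Step 3: locate the error. For a single error e at position i, S_ℓ = v_i·e·α_i^ℓ, so α_err = S_1/S_0.
  S_0^{−1} = 5^{−1} = 9 (mod 11), so α_err = 8·9 = 72 ≡ 6 = α_1. Error position i = 1.
  Consistency check: S_2/S_1 = 4·7 = 28 ≡ 6 = α_err ✓ (single-error assumption holds).
Step 4: error magnitude e = S_0/v_1 = S_0·∏_{j≠1}(α_1 − α_j) = 5·5 = 25 ≡ 3 (mod 11).
Step 5: correct position 1: c_1 = r_1 − e = 7 − 3 ≡ 4 (mod 11). Hence c = [4, 9, 1, 2, 3].
  Check: interpolating c through the α_i gives m(x) = 5 + 9·x (degree < 2) with m(α_i) = c_i for every i, so c is indeed a codeword.


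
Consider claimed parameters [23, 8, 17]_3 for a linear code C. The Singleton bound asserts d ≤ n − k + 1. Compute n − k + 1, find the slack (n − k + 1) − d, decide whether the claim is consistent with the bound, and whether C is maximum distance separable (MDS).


Singleton RHS = n − k + 1 = 16, slack = -1, bound violated (no such code; not MDS).

Singleton bound: d ≤ n − k + 1.
Here n = 23, k = 8, so n − k + 1 = 16.
Given d = 17, check d ≤ 16: NO.
Slack = (n − k + 1) − d = -1.
The slack is negative: d = 17 exceeds n − k + 1 = 16 by 1, so the Singleton bound is violated and no linear [23, 8, 17]_3 code can exist. In particular it is not MDS (MDS requires d = n − k + 1 exactly).
Description: the claimed parameters are [23, 8, 17]_3; such a code would be impossible (violates the Singleton bound).


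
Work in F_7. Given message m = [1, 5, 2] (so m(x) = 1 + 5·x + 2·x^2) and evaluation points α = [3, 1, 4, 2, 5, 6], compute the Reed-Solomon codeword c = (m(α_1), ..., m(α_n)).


c = [6, 1, 4, 5, 6, 5]

Message polynomial: m(x) = 1 + 5·x + 2·x^2 (mod 7).
For each evaluation point α_i, compute m(α_i) mod 7:
  α_1 = 3: Horner steps 2 → 4 → 6, so m(3) = 6.
  α_2 = 1: Horner steps 2 → 0 → 1, so m(1) = 1.
  α_3 = 4: Horner steps 2 → 6 → 4, so m(4) = 4.
  α_4 = 2: Horner steps 2 → 2 → 5, so m(2) = 5.
  α_5 = 5: Horner steps 2 → 1 → 6, so m(5) = 6.
  α_6 = 6: Horner steps 2 → 3 → 5, so m(6) = 5.
Codeword c = [6, 1, 4, 5, 6, 5] ∈ F_7^6.


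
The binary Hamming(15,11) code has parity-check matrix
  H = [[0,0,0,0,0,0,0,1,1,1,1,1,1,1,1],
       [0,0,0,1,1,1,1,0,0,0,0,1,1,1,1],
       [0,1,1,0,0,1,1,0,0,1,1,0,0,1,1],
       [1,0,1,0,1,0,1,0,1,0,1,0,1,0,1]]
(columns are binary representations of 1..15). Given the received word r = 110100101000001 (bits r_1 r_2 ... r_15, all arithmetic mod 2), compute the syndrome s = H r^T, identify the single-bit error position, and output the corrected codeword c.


s = (0, 1, 1, 0)^T, error position = 6, corrected codeword c = 110101101000001

Compute s = H r^T mod 2 one row at a time:
  s_1 = 0 + 1 + 0 + 0 + 0 + 0 + 0 + 1 = 2 ≡ 0 (mod 2).
  s_2 = 1 + 0 + 0 + 1 + 0 + 0 + 0 + 1 = 3 ≡ 1 (mod 2).
  s_3 = 1 + 0 + 0 + 1 + 0 + 0 + 0 + 1 = 3 ≡ 1 (mod 2).
  s_4 = 1 + 0 + 0 + 1 + 1 + 0 + 0 + 1 = 4 ≡ 0 (mod 2).
s = (0, 1, 1, 0)^T — this equals column 6 of H (binary 0110), so error is at position 6.
Correct: flip bit 6 of r = 110100101000001 to get c = 110101101000001.


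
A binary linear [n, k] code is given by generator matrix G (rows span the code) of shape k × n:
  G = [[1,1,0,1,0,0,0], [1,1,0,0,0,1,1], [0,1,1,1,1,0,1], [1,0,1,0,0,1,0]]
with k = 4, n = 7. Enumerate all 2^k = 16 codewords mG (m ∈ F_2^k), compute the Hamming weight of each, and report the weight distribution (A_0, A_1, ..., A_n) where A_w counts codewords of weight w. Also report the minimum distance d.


Weight distribution: A_0 = 1, A_2 = 1, A_3 = 6, A_4 = 5, A_5 = 2, A_6 = 1. Minimum distance d = 2.

Enumerate all 2^4 = 16 messages m ∈ F_2^4.
For each, compute codeword c = mG in F_2^7, then tally its weight.
  m = 0000 → c = 0000000, weight = 0.
  m = 1000 → c = 1101000, weight = 3.
  m = 0100 → c = 1100011, weight = 4.
  m = 1100 → c = 0001011, weight = 3.
  m = 0010 → c = 0111101, weight = 5.
  m = 1010 → c = 1010101, weight = 4.
  m = 0110 → c = 1011110, weight = 5.
  m = 1110 → c = 0110110, weight = 4.
  m = 0001 → c = 1010010, weight = 3.
  m = 1001 → c = 0111010, weight = 4.
  m = 0101 → c = 0110001, weight = 3.
  m = 1101 → c = 1011001, weight = 4.
  m = 0011 → c = 1101111, weight = 6.
  m = 1011 → c = 0000111, weight = 3.
  m = 0111 → c = 0001100, weight = 2.
  m = 1111 → c = 1100100, weight = 3.
Tally weights:
  weight 0: 1 codewords.
  weight 2: 1 codewords.
  weight 3: 6 codewords.
  weight 4: 5 codewords.
  weight 5: 2 codewords.
  weight 6: 1 codewords.
Minimum distance d = smallest w > 0 with A_w > 0 = 2.
Sanity: Σ A_w = 16 = 2^4 = 16 ✓.


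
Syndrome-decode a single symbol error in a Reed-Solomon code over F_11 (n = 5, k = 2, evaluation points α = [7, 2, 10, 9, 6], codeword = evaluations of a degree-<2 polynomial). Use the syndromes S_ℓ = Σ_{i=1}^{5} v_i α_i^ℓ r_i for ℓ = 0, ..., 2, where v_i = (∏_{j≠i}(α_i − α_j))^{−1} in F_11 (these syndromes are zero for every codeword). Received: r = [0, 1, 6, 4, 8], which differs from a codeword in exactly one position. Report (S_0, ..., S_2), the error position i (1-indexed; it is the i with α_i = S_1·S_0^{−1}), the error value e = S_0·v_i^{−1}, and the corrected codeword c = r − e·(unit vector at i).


S = (3, 7, 9), error at position 5, error magnitude e = 10, c = [0, 1, 6, 4, 9].

Step 1: column multipliers v_i = (∏_{j≠i}(α_i − α_j))^{−1} mod 11.
  i = 1 (α = 7): (7−2)(7−10)(7−9)(7−6) = 5·(−3)·(−2)·1 = 30 ≡ 8, so v_1 = 8^{−1} = 7 (mod 11).
  i = 2 (α = 2): (2−7)(2−10)(2−9)(2−6) = (−5)·(−8)·(−7)·(−4) = 1120 ≡ 9, so v_2 = 9^{−1} = 5 (mod 11).
  i = 3 (α = 10): (10−7)(10−2)(10−9)(10−6) = 3·8·1·4 = 96 ≡ 8, so v_3 = 8^{−1} = 7 (mod 11).
  i = 4 (α = 9): (9−7)(9−2)(9−10)(9−6) = 2·7·(−1)·3 = −42 ≡ 2, so v_4 = 2^{−1} = 6 (mod 11).
  i = 5 (α = 6): (6−7)(6−2)(6−10)(6−9) = (−1)·4·(−4)·(−3) = −48 ≡ 7, so v_5 = 7^{−1} = 8 (mod 11).
  v = [7, 5, 7, 6, 8].
Step 2: syndromes of r = [0, 1, 6, 4, 8] (all sums mod 11).
  S_0 = Σ v_i r_i = 7·0 + 5·1 + 7·6 + 6·4 + 8·8 = 135 ≡ 3.
  S_1 = Σ v_i α_i r_i = 7·7·0 + 5·2·1 + 7·10·6 + 6·9·4 + 8·6·8 = 1030 ≡ 7.
  α_i^2 mod 11 = [5, 4, 1, 4, 3].
  S_2 = Σ v_i α_i^2 r_i = 7·5·0 + 5·4·1 + 7·1·6 + 6·4·4 + 8·3·8 = 350 ≡ 9.
  S = (3, 7, 9) ≠ 0, so r is not a codeword (an error is present).
Step 3: locate the error. For a single error e at position i, S_ℓ = v_i·e·α_i^ℓ, so α_err = S_1/S_0.
  S_0^{−1} = 3^{−1} = 4 (mod 11), so α_err = 7·4 = 28 ≡ 6 = α_5. Error position i = 5.
  Consistency check: S_2/S_1 = 9·8 = 72 ≡ 6 = α_err ✓ (single-error assumption holds).
Step 4: error magnitude e = S_0/v_5 = S_0·∏_{j≠5}(α_5 − α_j) = 3·7 = 21 ≡ 10 (mod 11).
Step 5: correct position 5: c_5 = r_5 − e = 8 − 10 ≡ 9 (mod 11). Hence c = [0, 1, 6, 4, 9].
  Check: interpolating c through the α_i gives m(x) = 8 + 2·x (degree < 2) with m(α_i) = c_i for every i, so c is indeed a codeword.


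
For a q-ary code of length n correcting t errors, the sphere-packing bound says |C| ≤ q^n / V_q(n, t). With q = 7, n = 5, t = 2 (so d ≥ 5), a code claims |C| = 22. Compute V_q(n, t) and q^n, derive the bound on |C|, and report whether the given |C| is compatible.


V_q(n, t) = 391, q^n = 16807, Hamming bound = 42, |C| = 22 ≤ bound (satisfied).

Step 1: Compute V_q(n, t) = Σ_{j=0}^2 C(n, j) (q−1)^j.
  j = 0: C(5,0)·(6)^0 = 1·1 = 1.
  j = 1: C(5,1)·(6)^1 = 5·6 = 30.
  j = 2: C(5,2)·(6)^2 = 10·36 = 360.
  V_q(n, t) = 1 + 30 + 360 = 391.
Step 2: q^n = 7^5 = 16807.
Step 3: Hamming bound ⌊q^n / V_q(n,t)⌋ = ⌊16807/391⌋ = 42.
Step 4: Compare |C| = 22 to 42: satisfied.
The claimed |C| lies below the Hamming bound.


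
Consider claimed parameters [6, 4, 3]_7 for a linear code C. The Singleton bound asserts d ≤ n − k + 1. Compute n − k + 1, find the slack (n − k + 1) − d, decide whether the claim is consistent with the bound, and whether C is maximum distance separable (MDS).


Singleton RHS = n − k + 1 = 3, slack = 0, bound satisfied, MDS.

Singleton bound: d ≤ n − k + 1.
Here n = 6, k = 4, so n − k + 1 = 3.
Given d = 3, check d ≤ 3: YES.
Slack = (n − k + 1) − d = 0.
The code is MDS (slack = 0).
Description: the claimed parameters are [6, 4, 3]_7; such a code would be MDS (meets Singleton bound).


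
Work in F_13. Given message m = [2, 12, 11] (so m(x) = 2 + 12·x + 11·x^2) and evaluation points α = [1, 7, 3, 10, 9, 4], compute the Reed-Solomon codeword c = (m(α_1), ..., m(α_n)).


c = [12, 1, 7, 0, 0, 5]

Message polynomial: m(x) = 2 + 12·x + 11·x^2 (mod 13).
For each evaluation point α_i, compute m(α_i) mod 13:
  α_1 = 1: Horner steps 11 → 10 → 12, so m(1) = 12.
  α_2 = 7: Horner steps 11 → 11 → 1, so m(7) = 1.
  α_3 = 3: Horner steps 11 → 6 → 7, so m(3) = 7.
  α_4 = 10: Horner steps 11 → 5 → 0, so m(10) = 0.
  α_5 = 9: Horner steps 11 → 7 → 0, so m(9) = 0.
  α_6 = 4: Horner steps 11 → 4 → 5, so m(4) = 5.
Codeword c = [12, 1, 7, 0, 0, 5] ∈ F_13^6.


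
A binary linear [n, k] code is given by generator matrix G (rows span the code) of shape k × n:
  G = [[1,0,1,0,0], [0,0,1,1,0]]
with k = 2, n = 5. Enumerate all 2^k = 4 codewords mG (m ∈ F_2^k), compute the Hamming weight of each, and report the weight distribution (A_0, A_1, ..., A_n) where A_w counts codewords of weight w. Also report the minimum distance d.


Weight distribution: A_0 = 1, A_2 = 3. Minimum distance d = 2.

Enumerate all 2^2 = 4 messages m ∈ F_2^2.
For each, compute codeword c = mG in F_2^5, then tally its weight.
  m = 00 → c = 00000, weight = 0.
  m = 10 → c = 10100, weight = 2.
  m = 01 → c = 00110, weight = 2.
  m = 11 → c = 10010, weight = 2.
Tally weights:
  weight 0: 1 codewords.
  weight 2: 3 codewords.
Minimum distance d = smallest w > 0 with A_w > 0 = 2.
Sanity: Σ A_w = 4 = 2^2 = 4 ✓.


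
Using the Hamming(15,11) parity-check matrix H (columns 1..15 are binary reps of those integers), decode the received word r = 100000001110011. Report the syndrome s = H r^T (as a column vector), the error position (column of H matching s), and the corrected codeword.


s = (1, 0, 0, 0)^T, error position = 8, corrected codeword c = 100000011110011

Compute s = H r^T mod 2 one row at a time:
  s_1 = 0 + 1 + 1 + 1 + 0 + 0 + 1 + 1 = 5 ≡ 1 (mod 2).
  s_2 = 0 + 0 + 0 + 0 + 0 + 0 + 1 + 1 = 2 ≡ 0 (mod 2).
  s_3 = 0 + 0 + 0 + 0 + 1 + 1 + 1 + 1 = 4 ≡ 0 (mod 2).
  s_4 = 1 + 0 + 0 + 0 + 1 + 1 + 0 + 1 = 4 ≡ 0 (mod 2).
s = (1, 0, 0, 0)^T — this equals column 8 of H (binary 1000), so error is at position 8.
Correct: flip bit 8 of r = 100000001110011 to get c = 100000011110011.


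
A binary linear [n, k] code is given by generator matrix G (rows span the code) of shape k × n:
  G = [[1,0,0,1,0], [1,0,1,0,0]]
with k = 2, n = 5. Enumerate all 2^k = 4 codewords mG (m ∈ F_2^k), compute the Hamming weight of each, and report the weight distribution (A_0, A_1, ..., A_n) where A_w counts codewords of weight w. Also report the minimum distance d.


Weight distribution: A_0 = 1, A_2 = 3. Minimum distance d = 2.

Enumerate all 2^2 = 4 messages m ∈ F_2^2.
For each, compute codeword c = mG in F_2^5, then tally its weight.
  m = 00 → c = 00000, weight = 0.
  m = 10 → c = 10010, weight = 2.
  m = 01 → c = 10100, weight = 2.
  m = 11 → c = 00110, weight = 2.
Tally weights:
  weight 0: 1 codewords.
  weight 2: 3 codewords.
Minimum distance d = smallest w > 0 with A_w > 0 = 2.
Sanity: Σ A_w = 4 = 2^2 = 4 ✓.


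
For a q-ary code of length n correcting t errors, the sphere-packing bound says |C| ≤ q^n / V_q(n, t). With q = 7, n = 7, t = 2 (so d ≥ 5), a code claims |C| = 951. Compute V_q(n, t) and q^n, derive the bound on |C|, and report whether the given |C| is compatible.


V_q(n, t) = 799, q^n = 823543, Hamming bound = 1030, |C| = 951 ≤ bound (satisfied).

Step 1: Compute V_q(n, t) = Σ_{j=0}^2 C(n, j) (q−1)^j.
  j = 0: C(7,0)·(6)^0 = 1·1 = 1.
  j = 1: C(7,1)·(6)^1 = 7·6 = 42.
  j = 2: C(7,2)·(6)^2 = 21·36 = 756.
  V_q(n, t) = 1 + 42 + 756 = 799.
Step 2: q^n = 7^7 = 823543.
Step 3: Hamming bound ⌊q^n / V_q(n,t)⌋ = ⌊823543/799⌋ = 1030.
Step 4: Compare |C| = 951 to 1030: satisfied.
The claimed |C| lies below the Hamming bound.


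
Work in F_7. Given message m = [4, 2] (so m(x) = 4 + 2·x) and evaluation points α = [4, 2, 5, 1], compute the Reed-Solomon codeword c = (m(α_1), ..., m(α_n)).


c = [5, 1, 0, 6]

Message polynomial: m(x) = 4 + 2·x (mod 7).
For each evaluation point α_i, compute m(α_i) mod 7:
  α_1 = 4: Horner steps 2 → 5, so m(4) = 5.
  α_2 = 2: Horner steps 2 → 1, so m(2) = 1.
  α_3 = 5: Horner steps 2 → 0, so m(5) = 0.
  α_4 = 1: Horner steps 2 → 6, so m(1) = 6.
Codeword c = [5, 1, 0, 6] ∈ F_7^4.


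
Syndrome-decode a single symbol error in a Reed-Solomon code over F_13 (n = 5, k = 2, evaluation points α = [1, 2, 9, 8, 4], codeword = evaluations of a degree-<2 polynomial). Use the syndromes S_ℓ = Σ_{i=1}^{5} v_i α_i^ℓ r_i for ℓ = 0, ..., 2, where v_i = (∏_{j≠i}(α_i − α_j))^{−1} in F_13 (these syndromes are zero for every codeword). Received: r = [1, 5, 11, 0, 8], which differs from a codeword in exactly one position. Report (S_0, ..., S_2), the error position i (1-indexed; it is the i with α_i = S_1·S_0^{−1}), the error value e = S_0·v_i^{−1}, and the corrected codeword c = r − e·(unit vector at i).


S = (12, 11, 9), error at position 2, error magnitude e = 6, c = [1, 12, 11, 0, 8].

Step 1: column multipliers v_i = (∏_{j≠i}(α_i − α_j))^{−1} mod 13.
  i = 1 (α = 1): (1−2)(1−9)(1−8)(1−4) = (−1)·(−8)·(−7)·(−3) = 168 ≡ 12, so v_1 = 12^{−1} = 12 (mod 13).
  i = 2 (α = 2): (2−1)(2−9)(2−8)(2−4) = 1·(−7)·(−6)·(−2) = −84 ≡ 7, so v_2 = 7^{−1} = 2 (mod 13).
  i = 3 (α = 9): (9−1)(9−2)(9−8)(9−4) = 8·7·1·5 = 280 ≡ 7, so v_3 = 7^{−1} = 2 (mod 13).
  i = 4 (α = 8): (8−1)(8−2)(8−9)(8−4) = 7·6·(−1)·4 = −168 ≡ 1, so v_4 = 1^{−1} = 1 (mod 13).
  i = 5 (α = 4): (4−1)(4−2)(4−9)(4−8) = 3·2·(−5)·(−4) = 120 ≡ 3, so v_5 = 3^{−1} = 9 (mod 13).
  v = [12, 2, 2, 1, 9].
Step 2: syndromes of r = [1, 5, 11, 0, 8] (all sums mod 13).
  S_0 = Σ v_i r_i = 12·1 + 2·5 + 2·11 + 1·0 + 9·8 = 116 ≡ 12.
  S_1 = Σ v_i α_i r_i = 12·1·1 + 2·2·5 + 2·9·11 + 1·8·0 + 9·4·8 = 518 ≡ 11.
  α_i^2 mod 13 = [1, 4, 3, 12, 3].
  S_2 = Σ v_i α_i^2 r_i = 12·1·1 + 2·4·5 + 2·3·11 + 1·12·0 + 9·3·8 = 334 ≡ 9.
  S = (12, 11, 9) ≠ 0, so r is not a codeword (an error is present).
Step 3: locate the error. For a single error e at position i, S_ℓ = v_i·e·α_i^ℓ, so α_err = S_1/S_0.
  S_0^{−1} = 12^{−1} = 12 (mod 13), so α_err = 11·12 = 132 ≡ 2 = α_2. Error position i = 2.
  Consistency check: S_2/S_1 = 9·6 = 54 ≡ 2 = α_err ✓ (single-error assumption holds).
Step 4: error magnitude e = S_0/v_2 = S_0·∏_{j≠2}(α_2 − α_j) = 12·7 = 84 ≡ 6 (mod 13).
Step 5: correct position 2: c_2 = r_2 − e = 5 − 6 ≡ 12 (mod 13). Hence c = [1, 12, 11, 0, 8].
  Check: interpolating c through the α_i gives m(x) = 3 + 11·x (degree < 2) with m(α_i) = c_i for every i, so c is indeed a codeword.


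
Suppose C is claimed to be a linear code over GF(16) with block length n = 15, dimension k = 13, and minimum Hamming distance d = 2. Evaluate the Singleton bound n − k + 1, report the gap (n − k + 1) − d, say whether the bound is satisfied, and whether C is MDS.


Singleton RHS = n − k + 1 = 3, slack = 1, bound satisfied, not MDS.

Singleton bound: d ≤ n − k + 1.
Here n = 15, k = 13, so n − k + 1 = 3.
Given d = 2, check d ≤ 3: YES.
Slack = (n − k + 1) − d = 1.
The code is NOT MDS (slack = 1 > 0).
Description: the claimed parameters are [15, 13, 2]_16; such a code would be non-MDS.


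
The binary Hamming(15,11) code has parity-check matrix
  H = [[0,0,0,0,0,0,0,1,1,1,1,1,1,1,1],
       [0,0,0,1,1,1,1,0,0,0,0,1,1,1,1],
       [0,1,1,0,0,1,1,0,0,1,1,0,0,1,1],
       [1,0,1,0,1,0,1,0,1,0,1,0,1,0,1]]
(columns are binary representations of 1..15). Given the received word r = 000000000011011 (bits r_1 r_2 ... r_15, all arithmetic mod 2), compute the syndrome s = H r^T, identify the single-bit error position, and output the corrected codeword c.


s = (0, 1, 1, 0)^T, error position = 6, corrected codeword c = 000001000011011

Compute s = H r^T mod 2 one row at a time:
  s_1 = 0 + 0 + 0 + 1 + 1 + 0 + 1 + 1 = 4 ≡ 0 (mod 2).
  s_2 = 0 + 0 + 0 + 0 + 1 + 0 + 1 + 1 = 3 ≡ 1 (mod 2).
  s_3 = 0 + 0 + 0 + 0 + 0 + 1 + 1 + 1 = 3 ≡ 1 (mod 2).
  s_4 = 0 + 0 + 0 + 0 + 0 + 1 + 0 + 1 = 2 ≡ 0 (mod 2).
s = (0, 1, 1, 0)^T — this equals column 6 of H (binary 0110), so error is at position 6.
Correct: flip bit 6 of r = 000000000011011 to get c = 000001000011011.


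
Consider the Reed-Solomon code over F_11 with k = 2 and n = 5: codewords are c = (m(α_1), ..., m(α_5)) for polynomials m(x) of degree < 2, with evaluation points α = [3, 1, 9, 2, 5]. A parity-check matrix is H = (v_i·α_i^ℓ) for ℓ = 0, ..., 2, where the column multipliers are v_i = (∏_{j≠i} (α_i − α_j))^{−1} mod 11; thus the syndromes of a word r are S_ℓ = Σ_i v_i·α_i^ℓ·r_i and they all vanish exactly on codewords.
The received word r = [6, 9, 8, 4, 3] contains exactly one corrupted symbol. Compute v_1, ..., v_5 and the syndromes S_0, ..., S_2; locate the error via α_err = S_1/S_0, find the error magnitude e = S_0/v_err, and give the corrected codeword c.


S = (2, 4, 8), error at position 4, error magnitude e = 2, c = [6, 9, 8, 2, 3].

Step 1: column multipliers v_i = (∏_{j≠i}(α_i − α_j))^{−1} mod 11.
  i = 1 (α = 3): (3−1)(3−9)(3−2)(3−5) = 2·(−6)·1·(−2) = 24 ≡ 2, so v_1 = 2^{−1} = 6 (mod 11).
  i = 2 (α = 1): (1−3)(1−9)(1−2)(1−5) = (−2)·(−8)·(−1)·(−4) = 64 ≡ 9, so v_2 = 9^{−1} = 5 (mod 11).
  i = 3 (α = 9): (9−3)(9−1)(9−2)(9−5) = 6·8·7·4 = 1344 ≡ 2, so v_3 = 2^{−1} = 6 (mod 11).
  i = 4 (α = 2): (2−3)(2−1)(2−9)(2−5) = (−1)·1·(−7)·(−3) = −21 ≡ 1, so v_4 = 1^{−1} = 1 (mod 11).
  i = 5 (α = 5): (5−3)(5−1)(5−9)(5−2) = 2·4·(−4)·3 = −96 ≡ 3, so v_5 = 3^{−1} = 4 (mod 11).
  v = [6, 5, 6, 1, 4].
Step 2: syndromes of r = [6, 9, 8, 4, 3] (all sums mod 11).
  S_0 = Σ v_i r_i = 6·6 + 5·9 + 6·8 + 1·4 + 4·3 = 145 ≡ 2.
  S_1 = Σ v_i α_i r_i = 6·3·6 + 5·1·9 + 6·9·8 + 1·2·4 + 4·5·3 = 653 ≡ 4.
  α_i^2 mod 11 = [9, 1, 4, 4, 3].
  S_2 = Σ v_i α_i^2 r_i = 6·9·6 + 5·1·9 + 6·4·8 + 1·4·4 + 4·3·3 = 613 ≡ 8.
  S = (2, 4, 8) ≠ 0, so r is not a codeword (an error is present).
Step 3: locate the error. For a single error e at position i, S_ℓ = v_i·e·α_i^ℓ, so α_err = S_1/S_0.
  S_0^{−1} = 2^{−1} = 6 (mod 11), so α_err = 4·6 = 24 ≡ 2 = α_4. Error position i = 4.
  Consistency check: S_2/S_1 = 8·3 = 24 ≡ 2 = α_err ✓ (single-error assumption holds).
Step 4: error magnitude e = S_0/v_4 = S_0·∏_{j≠4}(α_4 − α_j) = 2·1 = 2 ≡ 2 (mod 11).
Step 5: correct position 4: c_4 = r_4 − e = 4 − 2 ≡ 2 (mod 11). Hence c = [6, 9, 8, 2, 3].
  Check: interpolating c through the α_i gives m(x) = 5 + 4·x (degree < 2) with m(α_i) = c_i for every i, so c is indeed a codeword.


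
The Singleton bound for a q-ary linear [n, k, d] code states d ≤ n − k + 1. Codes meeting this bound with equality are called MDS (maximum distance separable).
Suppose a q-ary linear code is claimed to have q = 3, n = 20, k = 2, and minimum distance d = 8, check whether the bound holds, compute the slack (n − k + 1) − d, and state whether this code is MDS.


Singleton RHS = n − k + 1 = 19, slack = 11, bound satisfied, not MDS.

Singleton bound: d ≤ n − k + 1.
Here n = 20, k = 2, so n − k + 1 = 19.
Given d = 8, check d ≤ 19: YES.
Slack = (n − k + 1) − d = 11.
The code is NOT MDS (slack = 11 > 0).
Description: the claimed parameters are [20, 2, 8]_3; such a code would be non-MDS.


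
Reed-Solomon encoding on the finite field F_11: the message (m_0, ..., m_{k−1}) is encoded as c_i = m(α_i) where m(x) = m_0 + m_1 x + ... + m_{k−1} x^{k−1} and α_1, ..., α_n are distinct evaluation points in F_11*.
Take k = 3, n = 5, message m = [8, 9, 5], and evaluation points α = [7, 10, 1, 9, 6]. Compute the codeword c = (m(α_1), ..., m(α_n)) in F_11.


c = [8, 4, 0, 10, 0]

Message polynomial: m(x) = 8 + 9·x + 5·x^2 (mod 11).
For each evaluation point α_i, compute m(α_i) mod 11:
  α_1 = 7: Horner steps 5 → 0 → 8, so m(7) = 8.
  α_2 = 10: Horner steps 5 → 4 → 4, so m(10) = 4.
  α_3 = 1: Horner steps 5 → 3 → 0, so m(1) = 0.
  α_4 = 9: Horner steps 5 → 10 → 10, so m(9) = 10.
  α_5 = 6: Horner steps 5 → 6 → 0, so m(6) = 0.
Codeword c = [8, 4, 0, 10, 0] ∈ F_11^5.


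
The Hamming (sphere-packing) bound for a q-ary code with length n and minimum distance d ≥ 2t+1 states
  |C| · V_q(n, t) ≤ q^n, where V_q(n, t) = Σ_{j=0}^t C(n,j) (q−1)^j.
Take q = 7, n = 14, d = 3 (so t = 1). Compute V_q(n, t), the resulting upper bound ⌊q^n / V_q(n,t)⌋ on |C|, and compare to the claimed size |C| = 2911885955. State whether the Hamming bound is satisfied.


V_q(n, t) = 85, q^n = 678223072849, Hamming bound = 7979094974, |C| = 2911885955 ≤ bound (satisfied).

Step 1: Compute V_q(n, t) = Σ_{j=0}^1 C(n, j) (q−1)^j.
  j = 0: C(14,0)·(6)^0 = 1·1 = 1.
  j = 1: C(14,1)·(6)^1 = 14·6 = 84.
  V_q(n, t) = 1 + 84 = 85.
Step 2: q^n = 7^14 = 678223072849.
Step 3: Hamming bound ⌊q^n / V_q(n,t)⌋ = ⌊678223072849/85⌋ = 7979094974.
Step 4: Compare |C| = 2911885955 to 7979094974: satisfied.
The claimed |C| lies below the Hamming bound.


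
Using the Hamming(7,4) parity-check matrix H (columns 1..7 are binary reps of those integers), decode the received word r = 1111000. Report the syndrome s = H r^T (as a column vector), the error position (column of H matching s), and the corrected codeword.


s = (1, 0, 0)^T, error position = 4, corrected codeword c = 1110000

Compute s = H r^T mod 2 one row at a time:
  s_1 = 1 + 0 + 0 + 0 = 1 ≡ 1 (mod 2).
  s_2 = 1 + 1 + 0 + 0 = 2 ≡ 0 (mod 2).
  s_3 = 1 + 1 + 0 + 0 = 2 ≡ 0 (mod 2).
s = (1, 0, 0)^T — this equals column 4 of H (binary 100), so error is at position 4.
Correct: flip bit 4 of r = 1111000 to get c = 1110000.


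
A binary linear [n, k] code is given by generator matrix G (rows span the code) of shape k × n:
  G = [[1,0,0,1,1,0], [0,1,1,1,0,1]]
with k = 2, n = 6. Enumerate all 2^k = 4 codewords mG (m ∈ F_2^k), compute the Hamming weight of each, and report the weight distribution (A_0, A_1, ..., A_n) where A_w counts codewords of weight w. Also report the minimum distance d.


Weight distribution: A_0 = 1, A_3 = 1, A_4 = 1, A_5 = 1. Minimum distance d = 3.

Enumerate all 2^2 = 4 messages m ∈ F_2^2.
For each, compute codeword c = mG in F_2^6, then tally its weight.
  m = 00 → c = 000000, weight = 0.
  m = 10 → c = 100110, weight = 3.
  m = 01 → c = 011101, weight = 4.
  m = 11 → c = 111011, weight = 5.
Tally weights:
  weight 0: 1 codewords.
  weight 3: 1 codewords.
  weight 4: 1 codewords.
  weight 5: 1 codewords.
Minimum distance d = smallest w > 0 with A_w > 0 = 3.
Sanity: Σ A_w = 4 = 2^2 = 4 ✓.


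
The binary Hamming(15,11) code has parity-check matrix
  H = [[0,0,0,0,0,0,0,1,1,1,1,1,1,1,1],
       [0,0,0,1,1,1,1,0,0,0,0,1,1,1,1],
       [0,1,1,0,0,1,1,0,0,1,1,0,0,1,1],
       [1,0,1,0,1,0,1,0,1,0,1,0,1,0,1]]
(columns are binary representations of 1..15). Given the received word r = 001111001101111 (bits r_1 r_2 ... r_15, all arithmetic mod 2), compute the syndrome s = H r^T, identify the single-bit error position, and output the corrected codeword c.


s = (0, 1, 1, 1)^T, error position = 7, corrected codeword c = 001111101101111

Compute s = H r^T mod 2 one row at a time:
  s_1 = 0 + 1 + 1 + 0 + 1 + 1 + 1 + 1 = 6 ≡ 0 (mod 2).
  s_2 = 1 + 1 + 1 + 0 + 1 + 1 + 1 + 1 = 7 ≡ 1 (mod 2).
  s_3 = 0 + 1 + 1 + 0 + 1 + 0 + 1 + 1 = 5 ≡ 1 (mod 2).
  s_4 = 0 + 1 + 1 + 0 + 1 + 0 + 1 + 1 = 5 ≡ 1 (mod 2).
s = (0, 1, 1, 1)^T — this equals column 7 of H (binary 0111), so error is at position 7.
Correct: flip bit 7 of r = 001111001101111 to get c = 001111101101111.


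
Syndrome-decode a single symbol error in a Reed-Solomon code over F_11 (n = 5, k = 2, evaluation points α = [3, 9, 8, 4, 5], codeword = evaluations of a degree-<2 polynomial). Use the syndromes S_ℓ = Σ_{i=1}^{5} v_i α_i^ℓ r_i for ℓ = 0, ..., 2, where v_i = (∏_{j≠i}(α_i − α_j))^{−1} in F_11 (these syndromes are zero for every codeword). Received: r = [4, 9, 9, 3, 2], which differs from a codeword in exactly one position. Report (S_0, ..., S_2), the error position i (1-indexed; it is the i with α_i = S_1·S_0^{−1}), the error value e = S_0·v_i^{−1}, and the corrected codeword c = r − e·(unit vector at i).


S = (9, 6, 4), error at position 3, error magnitude e = 10, c = [4, 9, 10, 3, 2].

Step 1: column multipliers v_i = (∏_{j≠i}(α_i − α_j))^{−1} mod 11.
  i = 1 (α = 3): (3−9)(3−8)(3−4)(3−5) = (−6)·(−5)·(−1)·(−2) = 60 ≡ 5, so v_1 = 5^{−1} = 9 (mod 11).
  i = 2 (α = 9): (9−3)(9−8)(9−4)(9−5) = 6·1·5·4 = 120 ≡ 10, so v_2 = 10^{−1} = 10 (mod 11).
  i = 3 (α = 8): (8−3)(8−9)(8−4)(8−5) = 5·(−1)·4·3 = −60 ≡ 6, so v_3 = 6^{−1} = 2 (mod 11).
  i = 4 (α = 4): (4−3)(4−9)(4−8)(4−5) = 1·(−5)·(−4)·(−1) = −20 ≡ 2, so v_4 = 2^{−1} = 6 (mod 11).
  i = 5 (α = 5): (5−3)(5−9)(5−8)(5−4) = 2·(−4)·(−3)·1 = 24 ≡ 2, so v_5 = 2^{−1} = 6 (mod 11).
  v = [9, 10, 2, 6, 6].
Step 2: syndromes of r = [4, 9, 9, 3, 2] (all sums mod 11).
  S_0 = Σ v_i r_i = 9·4 + 10·9 + 2·9 + 6·3 + 6·2 = 174 ≡ 9.
  S_1 = Σ v_i α_i r_i = 9·3·4 + 10·9·9 + 2·8·9 + 6·4·3 + 6·5·2 = 1194 ≡ 6.
  α_i^2 mod 11 = [9, 4, 9, 5, 3].
  S_2 = Σ v_i α_i^2 r_i = 9·9·4 + 10·4·9 + 2·9·9 + 6·5·3 + 6·3·2 = 972 ≡ 4.
  S = (9, 6, 4) ≠ 0, so r is not a codeword (an error is present).
Step 3: locate the error. For a single error e at position i, S_ℓ = v_i·e·α_i^ℓ, so α_err = S_1/S_0.
  S_0^{−1} = 9^{−1} = 5 (mod 11), so α_err = 6·5 = 30 ≡ 8 = α_3. Error position i = 3.
  Consistency check: S_2/S_1 = 4·2 = 8 ≡ 8 = α_err ✓ (single-error assumption holds).
Step 4: error magnitude e = S_0/v_3 = S_0·∏_{j≠3}(α_3 − α_j) = 9·6 = 54 ≡ 10 (mod 11).
Step 5: correct position 3: c_3 = r_3 − e = 9 − 10 ≡ 10 (mod 11). Hence c = [4, 9, 10, 3, 2].
  Check: interpolating c through the α_i gives m(x) = 7 + 10·x (degree < 2) with m(α_i) = c_i for every i, so c is indeed a codeword.


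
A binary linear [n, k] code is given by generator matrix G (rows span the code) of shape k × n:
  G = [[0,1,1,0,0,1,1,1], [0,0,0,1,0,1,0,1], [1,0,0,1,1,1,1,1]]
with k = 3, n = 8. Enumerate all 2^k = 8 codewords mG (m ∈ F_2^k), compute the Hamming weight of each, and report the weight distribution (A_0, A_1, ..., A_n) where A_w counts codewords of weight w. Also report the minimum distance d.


Weight distribution: A_0 = 1, A_3 = 2, A_4 = 1, A_5 = 2, A_6 = 2. Minimum distance d = 3.

Enumerate all 2^3 = 8 messages m ∈ F_2^3.
For each, compute codeword c = mG in F_2^8, then tally its weight.
  m = 000 → c = 00000000, weight = 0.
  m = 100 → c = 01100111, weight = 5.
  m = 010 → c = 00010101, weight = 3.
  m = 110 → c = 01110010, weight = 4.
  m = 001 → c = 10011111, weight = 6.
  m = 101 → c = 11111000, weight = 5.
  m = 011 → c = 10001010, weight = 3.
  m = 111 → c = 11101101, weight = 6.
Tally weights:
  weight 0: 1 codewords.
  weight 3: 2 codewords.
  weight 4: 1 codewords.
  weight 5: 2 codewords.
  weight 6: 2 codewords.
Minimum distance d = smallest w > 0 with A_w > 0 = 3.
Sanity: Σ A_w = 8 = 2^3 = 8 ✓.


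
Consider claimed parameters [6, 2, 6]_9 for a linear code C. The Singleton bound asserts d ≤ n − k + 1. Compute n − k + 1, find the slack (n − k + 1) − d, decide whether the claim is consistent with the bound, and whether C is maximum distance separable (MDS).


Singleton RHS = n − k + 1 = 5, slack = -1, bound violated (no such code; not MDS).

Singleton bound: d ≤ n − k + 1.
Here n = 6, k = 2, so n − k + 1 = 5.
Given d = 6, check d ≤ 5: NO.
Slack = (n − k + 1) − d = -1.
The slack is negative: d = 6 exceeds n − k + 1 = 5 by 1, so the Singleton bound is violated and no linear [6, 2, 6]_9 code can exist. In particular it is not MDS (MDS requires d = n − k + 1 exactly).
Description: the claimed parameters are [6, 2, 6]_9; such a code would be impossible (violates the Singleton bound).


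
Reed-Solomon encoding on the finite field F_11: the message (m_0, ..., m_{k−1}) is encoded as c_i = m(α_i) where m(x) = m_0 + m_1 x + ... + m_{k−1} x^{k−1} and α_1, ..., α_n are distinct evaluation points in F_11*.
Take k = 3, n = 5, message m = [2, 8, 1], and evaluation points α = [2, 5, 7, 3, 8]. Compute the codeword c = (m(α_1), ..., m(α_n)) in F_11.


c = [0, 1, 8, 2, 9]

Message polynomial: m(x) = 2 + 8·x + 1·x^2 (mod 11).
For each evaluation point α_i, compute m(α_i) mod 11:
  α_1 = 2: Horner steps 1 → 10 → 0, so m(2) = 0.
  α_2 = 5: Horner steps 1 → 2 → 1, so m(5) = 1.
  α_3 = 7: Horner steps 1 → 4 → 8, so m(7) = 8.
  α_4 = 3: Horner steps 1 → 0 → 2, so m(3) = 2.
  α_5 = 8: Horner steps 1 → 5 → 9, so m(8) = 9.
Codeword c = [0, 1, 8, 2, 9] ∈ F_11^5.


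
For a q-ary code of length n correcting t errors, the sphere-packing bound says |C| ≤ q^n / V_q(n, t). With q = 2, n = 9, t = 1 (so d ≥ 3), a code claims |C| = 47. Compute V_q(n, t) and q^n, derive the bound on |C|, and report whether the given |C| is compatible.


V_q(n, t) = 10, q^n = 512, Hamming bound = 51, |C| = 47 ≤ bound (satisfied).

Step 1: Compute V_q(n, t) = Σ_{j=0}^1 C(n, j) (q−1)^j.
  j = 0: C(9,0)·(1)^0 = 1·1 = 1.
  j = 1: C(9,1)·(1)^1 = 9·1 = 9.
  V_q(n, t) = 1 + 9 = 10.
Step 2: q^n = 2^9 = 512.
Step 3: Hamming bound ⌊q^n / V_q(n,t)⌋ = ⌊512/10⌋ = 51.
Step 4: Compare |C| = 47 to 51: satisfied.
The claimed |C| lies below the Hamming bound.


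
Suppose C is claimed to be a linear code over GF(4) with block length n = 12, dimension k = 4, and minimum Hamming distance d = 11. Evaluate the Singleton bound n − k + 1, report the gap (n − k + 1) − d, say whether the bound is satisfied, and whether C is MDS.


Singleton RHS = n − k + 1 = 9, slack = -2, bound violated (no such code; not MDS).

Singleton bound: d ≤ n − k + 1.
Here n = 12, k = 4, so n − k + 1 = 9.
Given d = 11, check d ≤ 9: NO.
Slack = (n − k + 1) − d = -2.
The slack is negative: d = 11 exceeds n − k + 1 = 9 by 2, so the Singleton bound is violated and no linear [12, 4, 11]_4 code can exist. In particular it is not MDS (MDS requires d = n − k + 1 exactly).
Description: the claimed parameters are [12, 4, 11]_4; such a code would be impossible (violates the Singleton bound).


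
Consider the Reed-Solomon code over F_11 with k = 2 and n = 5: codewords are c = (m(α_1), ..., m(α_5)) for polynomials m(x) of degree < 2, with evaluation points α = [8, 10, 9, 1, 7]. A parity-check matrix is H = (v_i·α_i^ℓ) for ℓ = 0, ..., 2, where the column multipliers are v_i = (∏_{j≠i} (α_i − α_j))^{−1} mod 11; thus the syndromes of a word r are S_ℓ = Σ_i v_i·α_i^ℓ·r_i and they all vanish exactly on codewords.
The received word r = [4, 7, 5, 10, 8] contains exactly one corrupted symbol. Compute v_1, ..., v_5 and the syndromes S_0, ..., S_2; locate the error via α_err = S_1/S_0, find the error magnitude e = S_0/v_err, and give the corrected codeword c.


S = (10, 2, 7), error at position 3, error magnitude e = 5, c = [4, 7, 0, 10, 8].

Step 1: column multipliers v_i = (∏_{j≠i}(α_i − α_j))^{−1} mod 11.
  i = 1 (α = 8): (8−10)(8−9)(8−1)(8−7) = (−2)·(−1)·7·1 = 14 ≡ 3, so v_1 = 3^{−1} = 4 (mod 11).
  i = 2 (α = 10): (10−8)(10−9)(10−1)(10−7) = 2·1·9·3 = 54 ≡ 10, so v_2 = 10^{−1} = 10 (mod 11).
  i = 3 (α = 9): (9−8)(9−10)(9−1)(9−7) = 1·(−1)·8·2 = −16 ≡ 6, so v_3 = 6^{−1} = 2 (mod 11).
  i = 4 (α = 1): (1−8)(1−10)(1−9)(1−7) = (−7)·(−9)·(−8)·(−6) = 3024 ≡ 10, so v_4 = 10^{−1} = 10 (mod 11).
  i = 5 (α = 7): (7−8)(7−10)(7−9)(7−1) = (−1)·(−3)·(−2)·6 = −36 ≡ 8, so v_5 = 8^{−1} = 7 (mod 11).
  v = [4, 10, 2, 10, 7].
Step 2: syndromes of r = [4, 7, 5, 10, 8] (all sums mod 11).
  S_0 = Σ v_i r_i = 4·4 + 10·7 + 2·5 + 10·10 + 7·8 = 252 ≡ 10.
  S_1 = Σ v_i α_i r_i = 4·8·4 + 10·10·7 + 2·9·5 + 10·1·10 + 7·7·8 = 1410 ≡ 2.
  α_i^2 mod 11 = [9, 1, 4, 1, 5].
  S_2 = Σ v_i α_i^2 r_i = 4·9·4 + 10·1·7 + 2·4·5 + 10·1·10 + 7·5·8 = 634 ≡ 7.
  S = (10, 2, 7) ≠ 0, so r is not a codeword (an error is present).
Step 3: locate the error. For a single error e at position i, S_ℓ = v_i·e·α_i^ℓ, so α_err = S_1/S_0.
  S_0^{−1} = 10^{−1} = 10 (mod 11), so α_err = 2·10 = 20 ≡ 9 = α_3. Error position i = 3.
  Consistency check: S_2/S_1 = 7·6 = 42 ≡ 9 = α_err ✓ (single-error assumption holds).
Step 4: error magnitude e = S_0/v_3 = S_0·∏_{j≠3}(α_3 − α_j) = 10·6 = 60 ≡ 5 (mod 11).
Step 5: correct position 3: c_3 = r_3 − e = 5 − 5 ≡ 0 (mod 11). Hence c = [4, 7, 0, 10, 8].
  Check: interpolating c through the α_i gives m(x) = 3 + 7·x (degree < 2) with m(α_i) = c_i for every i, so c is indeed a codeword.
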